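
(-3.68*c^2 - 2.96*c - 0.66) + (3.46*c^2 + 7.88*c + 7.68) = -0.22*c^2 + 4.92*c + 7.02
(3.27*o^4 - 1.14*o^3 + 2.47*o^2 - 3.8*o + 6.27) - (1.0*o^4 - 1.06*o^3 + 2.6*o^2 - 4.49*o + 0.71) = 2.27*o^4 - 0.0799999999999998*o^3 - 0.13*o^2 + 0.69*o + 5.56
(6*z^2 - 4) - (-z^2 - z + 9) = 7*z^2 + z - 13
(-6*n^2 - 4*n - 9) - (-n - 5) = -6*n^2 - 3*n - 4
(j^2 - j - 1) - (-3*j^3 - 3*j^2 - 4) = 3*j^3 + 4*j^2 - j + 3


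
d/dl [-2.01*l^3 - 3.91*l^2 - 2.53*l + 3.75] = -6.03*l^2 - 7.82*l - 2.53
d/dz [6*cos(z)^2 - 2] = -6*sin(2*z)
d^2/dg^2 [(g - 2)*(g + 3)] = 2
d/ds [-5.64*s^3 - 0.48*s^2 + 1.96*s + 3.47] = -16.92*s^2 - 0.96*s + 1.96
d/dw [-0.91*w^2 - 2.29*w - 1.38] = -1.82*w - 2.29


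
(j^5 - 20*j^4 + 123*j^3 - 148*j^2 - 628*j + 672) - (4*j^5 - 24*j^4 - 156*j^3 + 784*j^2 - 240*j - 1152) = -3*j^5 + 4*j^4 + 279*j^3 - 932*j^2 - 388*j + 1824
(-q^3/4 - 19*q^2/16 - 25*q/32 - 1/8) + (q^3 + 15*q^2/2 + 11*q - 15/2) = 3*q^3/4 + 101*q^2/16 + 327*q/32 - 61/8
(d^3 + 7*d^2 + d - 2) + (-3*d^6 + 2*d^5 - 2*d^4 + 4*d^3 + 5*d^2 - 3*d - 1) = -3*d^6 + 2*d^5 - 2*d^4 + 5*d^3 + 12*d^2 - 2*d - 3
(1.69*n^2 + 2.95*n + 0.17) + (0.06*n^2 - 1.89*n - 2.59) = 1.75*n^2 + 1.06*n - 2.42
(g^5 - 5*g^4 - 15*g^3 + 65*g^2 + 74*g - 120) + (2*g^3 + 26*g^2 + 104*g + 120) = g^5 - 5*g^4 - 13*g^3 + 91*g^2 + 178*g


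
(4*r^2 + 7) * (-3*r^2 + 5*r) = -12*r^4 + 20*r^3 - 21*r^2 + 35*r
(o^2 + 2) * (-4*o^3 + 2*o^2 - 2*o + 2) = -4*o^5 + 2*o^4 - 10*o^3 + 6*o^2 - 4*o + 4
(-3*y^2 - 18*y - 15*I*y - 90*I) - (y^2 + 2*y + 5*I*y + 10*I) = -4*y^2 - 20*y - 20*I*y - 100*I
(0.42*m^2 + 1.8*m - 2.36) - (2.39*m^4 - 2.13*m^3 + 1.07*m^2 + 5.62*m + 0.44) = -2.39*m^4 + 2.13*m^3 - 0.65*m^2 - 3.82*m - 2.8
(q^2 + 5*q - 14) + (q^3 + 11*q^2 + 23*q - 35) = q^3 + 12*q^2 + 28*q - 49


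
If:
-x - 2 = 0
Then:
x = -2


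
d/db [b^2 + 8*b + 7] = 2*b + 8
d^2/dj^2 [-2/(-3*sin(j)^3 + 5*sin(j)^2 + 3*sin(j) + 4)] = 2*(81*sin(j)^6 - 165*sin(j)^5 - 26*sin(j)^4 + 393*sin(j)^3 - 167*sin(j)^2 - 174*sin(j) + 22)/(3*sin(j)*cos(j)^2 - 5*cos(j)^2 + 9)^3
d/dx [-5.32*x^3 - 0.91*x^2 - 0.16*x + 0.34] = -15.96*x^2 - 1.82*x - 0.16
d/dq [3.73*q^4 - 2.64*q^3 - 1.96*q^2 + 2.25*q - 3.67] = 14.92*q^3 - 7.92*q^2 - 3.92*q + 2.25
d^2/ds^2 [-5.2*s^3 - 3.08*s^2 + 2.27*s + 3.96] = -31.2*s - 6.16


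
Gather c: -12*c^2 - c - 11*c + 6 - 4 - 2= -12*c^2 - 12*c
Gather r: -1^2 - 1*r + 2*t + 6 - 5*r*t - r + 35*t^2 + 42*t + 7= r*(-5*t - 2) + 35*t^2 + 44*t + 12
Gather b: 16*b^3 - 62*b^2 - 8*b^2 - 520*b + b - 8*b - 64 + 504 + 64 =16*b^3 - 70*b^2 - 527*b + 504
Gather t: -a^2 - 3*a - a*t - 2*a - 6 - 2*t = -a^2 - 5*a + t*(-a - 2) - 6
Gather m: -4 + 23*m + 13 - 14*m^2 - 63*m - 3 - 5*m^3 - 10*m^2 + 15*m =-5*m^3 - 24*m^2 - 25*m + 6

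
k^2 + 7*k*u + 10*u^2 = (k + 2*u)*(k + 5*u)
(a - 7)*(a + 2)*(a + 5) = a^3 - 39*a - 70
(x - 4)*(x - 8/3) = x^2 - 20*x/3 + 32/3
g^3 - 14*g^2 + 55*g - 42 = (g - 7)*(g - 6)*(g - 1)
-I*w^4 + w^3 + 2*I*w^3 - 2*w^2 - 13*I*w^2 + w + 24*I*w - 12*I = (w - 1)*(w - 3*I)*(w + 4*I)*(-I*w + I)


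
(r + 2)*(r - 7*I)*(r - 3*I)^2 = r^4 + 2*r^3 - 13*I*r^3 - 51*r^2 - 26*I*r^2 - 102*r + 63*I*r + 126*I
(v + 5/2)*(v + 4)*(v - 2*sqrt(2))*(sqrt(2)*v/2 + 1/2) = sqrt(2)*v^4/2 - 3*v^3/2 + 13*sqrt(2)*v^3/4 - 39*v^2/4 + 4*sqrt(2)*v^2 - 15*v - 13*sqrt(2)*v/2 - 10*sqrt(2)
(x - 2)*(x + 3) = x^2 + x - 6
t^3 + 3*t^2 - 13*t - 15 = (t - 3)*(t + 1)*(t + 5)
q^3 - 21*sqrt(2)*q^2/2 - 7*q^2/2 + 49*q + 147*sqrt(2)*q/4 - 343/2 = (q - 7/2)*(q - 7*sqrt(2))*(q - 7*sqrt(2)/2)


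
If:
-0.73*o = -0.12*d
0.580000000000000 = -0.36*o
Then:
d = -9.80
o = -1.61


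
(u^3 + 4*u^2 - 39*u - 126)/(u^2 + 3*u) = u + 1 - 42/u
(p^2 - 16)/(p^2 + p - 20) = (p + 4)/(p + 5)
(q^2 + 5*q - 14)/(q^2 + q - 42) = (q - 2)/(q - 6)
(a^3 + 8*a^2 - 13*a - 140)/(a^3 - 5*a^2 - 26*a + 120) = (a + 7)/(a - 6)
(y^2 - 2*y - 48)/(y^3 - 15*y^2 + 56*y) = (y + 6)/(y*(y - 7))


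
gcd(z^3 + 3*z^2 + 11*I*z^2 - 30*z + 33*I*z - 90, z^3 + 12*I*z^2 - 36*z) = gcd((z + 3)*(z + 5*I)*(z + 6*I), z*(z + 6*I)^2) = z + 6*I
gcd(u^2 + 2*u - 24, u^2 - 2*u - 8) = u - 4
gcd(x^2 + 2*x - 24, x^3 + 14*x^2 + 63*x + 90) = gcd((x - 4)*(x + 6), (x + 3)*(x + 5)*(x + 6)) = x + 6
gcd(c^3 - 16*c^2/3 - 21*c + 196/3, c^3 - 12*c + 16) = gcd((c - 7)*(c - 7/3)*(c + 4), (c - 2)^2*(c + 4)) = c + 4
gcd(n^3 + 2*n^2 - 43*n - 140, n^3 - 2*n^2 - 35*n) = n^2 - 2*n - 35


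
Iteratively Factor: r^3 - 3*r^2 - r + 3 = (r - 1)*(r^2 - 2*r - 3) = (r - 3)*(r - 1)*(r + 1)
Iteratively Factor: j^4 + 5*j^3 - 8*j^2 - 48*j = (j)*(j^3 + 5*j^2 - 8*j - 48) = j*(j - 3)*(j^2 + 8*j + 16) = j*(j - 3)*(j + 4)*(j + 4)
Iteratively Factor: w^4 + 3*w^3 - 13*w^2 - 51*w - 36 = (w + 3)*(w^3 - 13*w - 12) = (w + 3)^2*(w^2 - 3*w - 4) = (w + 1)*(w + 3)^2*(w - 4)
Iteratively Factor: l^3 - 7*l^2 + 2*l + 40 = (l - 4)*(l^2 - 3*l - 10) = (l - 5)*(l - 4)*(l + 2)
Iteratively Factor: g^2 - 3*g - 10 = (g + 2)*(g - 5)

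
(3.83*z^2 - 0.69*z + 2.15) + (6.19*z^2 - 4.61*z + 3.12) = 10.02*z^2 - 5.3*z + 5.27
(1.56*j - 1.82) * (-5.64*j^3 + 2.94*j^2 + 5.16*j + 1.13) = -8.7984*j^4 + 14.8512*j^3 + 2.6988*j^2 - 7.6284*j - 2.0566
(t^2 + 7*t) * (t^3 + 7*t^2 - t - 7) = t^5 + 14*t^4 + 48*t^3 - 14*t^2 - 49*t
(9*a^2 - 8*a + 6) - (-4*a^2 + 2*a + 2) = 13*a^2 - 10*a + 4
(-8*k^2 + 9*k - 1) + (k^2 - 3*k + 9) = -7*k^2 + 6*k + 8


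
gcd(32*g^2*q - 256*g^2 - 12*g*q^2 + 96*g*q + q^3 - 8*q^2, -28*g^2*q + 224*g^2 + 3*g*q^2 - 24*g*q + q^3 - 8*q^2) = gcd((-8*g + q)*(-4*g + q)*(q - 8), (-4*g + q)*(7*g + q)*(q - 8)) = -4*g*q + 32*g + q^2 - 8*q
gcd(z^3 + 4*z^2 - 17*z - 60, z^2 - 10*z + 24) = z - 4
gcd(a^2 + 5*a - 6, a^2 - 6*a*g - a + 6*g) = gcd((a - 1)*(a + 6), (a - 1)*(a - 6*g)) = a - 1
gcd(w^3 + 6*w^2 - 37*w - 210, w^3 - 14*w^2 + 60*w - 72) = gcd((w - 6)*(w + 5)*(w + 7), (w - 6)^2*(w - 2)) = w - 6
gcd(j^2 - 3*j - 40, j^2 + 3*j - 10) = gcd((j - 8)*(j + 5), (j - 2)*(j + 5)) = j + 5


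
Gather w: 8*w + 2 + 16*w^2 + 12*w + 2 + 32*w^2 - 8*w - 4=48*w^2 + 12*w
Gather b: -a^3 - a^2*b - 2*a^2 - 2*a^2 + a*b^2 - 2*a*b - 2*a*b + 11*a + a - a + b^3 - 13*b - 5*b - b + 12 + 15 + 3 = -a^3 - 4*a^2 + a*b^2 + 11*a + b^3 + b*(-a^2 - 4*a - 19) + 30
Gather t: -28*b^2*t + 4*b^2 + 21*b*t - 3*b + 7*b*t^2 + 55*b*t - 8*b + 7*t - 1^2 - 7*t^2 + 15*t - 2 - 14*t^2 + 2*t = 4*b^2 - 11*b + t^2*(7*b - 21) + t*(-28*b^2 + 76*b + 24) - 3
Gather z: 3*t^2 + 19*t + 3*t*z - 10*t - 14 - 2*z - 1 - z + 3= 3*t^2 + 9*t + z*(3*t - 3) - 12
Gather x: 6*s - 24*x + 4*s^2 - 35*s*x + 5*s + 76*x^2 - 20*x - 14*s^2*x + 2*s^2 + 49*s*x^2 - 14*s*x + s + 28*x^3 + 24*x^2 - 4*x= 6*s^2 + 12*s + 28*x^3 + x^2*(49*s + 100) + x*(-14*s^2 - 49*s - 48)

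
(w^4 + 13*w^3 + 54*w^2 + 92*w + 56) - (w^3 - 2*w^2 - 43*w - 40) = w^4 + 12*w^3 + 56*w^2 + 135*w + 96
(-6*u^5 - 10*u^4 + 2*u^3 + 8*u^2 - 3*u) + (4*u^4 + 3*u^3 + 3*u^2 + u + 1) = -6*u^5 - 6*u^4 + 5*u^3 + 11*u^2 - 2*u + 1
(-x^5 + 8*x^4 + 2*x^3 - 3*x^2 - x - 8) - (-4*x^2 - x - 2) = -x^5 + 8*x^4 + 2*x^3 + x^2 - 6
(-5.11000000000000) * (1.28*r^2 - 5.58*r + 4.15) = -6.5408*r^2 + 28.5138*r - 21.2065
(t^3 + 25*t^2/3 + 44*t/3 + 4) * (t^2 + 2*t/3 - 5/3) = t^5 + 9*t^4 + 167*t^3/9 - t^2/9 - 196*t/9 - 20/3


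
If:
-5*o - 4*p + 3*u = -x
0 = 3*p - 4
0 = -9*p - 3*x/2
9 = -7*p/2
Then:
No Solution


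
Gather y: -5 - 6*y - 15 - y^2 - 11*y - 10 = -y^2 - 17*y - 30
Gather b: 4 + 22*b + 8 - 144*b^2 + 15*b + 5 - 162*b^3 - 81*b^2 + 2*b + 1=-162*b^3 - 225*b^2 + 39*b + 18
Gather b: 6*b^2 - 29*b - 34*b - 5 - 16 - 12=6*b^2 - 63*b - 33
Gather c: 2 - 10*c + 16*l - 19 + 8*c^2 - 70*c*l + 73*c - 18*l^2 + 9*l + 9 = 8*c^2 + c*(63 - 70*l) - 18*l^2 + 25*l - 8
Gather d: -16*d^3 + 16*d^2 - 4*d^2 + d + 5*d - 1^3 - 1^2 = -16*d^3 + 12*d^2 + 6*d - 2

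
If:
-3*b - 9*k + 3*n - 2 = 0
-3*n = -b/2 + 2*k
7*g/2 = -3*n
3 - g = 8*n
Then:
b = 493/525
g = -9/25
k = -83/210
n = 21/50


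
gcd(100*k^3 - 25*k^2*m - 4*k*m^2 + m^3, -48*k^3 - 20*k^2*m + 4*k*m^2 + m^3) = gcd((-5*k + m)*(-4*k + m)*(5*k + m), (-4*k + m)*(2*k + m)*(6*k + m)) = 4*k - m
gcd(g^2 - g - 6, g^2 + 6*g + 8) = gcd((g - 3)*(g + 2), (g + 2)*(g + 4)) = g + 2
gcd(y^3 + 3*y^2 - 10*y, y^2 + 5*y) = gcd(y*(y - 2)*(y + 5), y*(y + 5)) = y^2 + 5*y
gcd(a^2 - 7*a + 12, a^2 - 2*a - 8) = a - 4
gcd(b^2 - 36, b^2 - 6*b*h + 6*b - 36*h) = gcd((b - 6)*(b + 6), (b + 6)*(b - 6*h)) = b + 6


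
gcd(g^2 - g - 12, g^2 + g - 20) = g - 4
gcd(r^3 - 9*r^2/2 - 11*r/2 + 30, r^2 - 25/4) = r + 5/2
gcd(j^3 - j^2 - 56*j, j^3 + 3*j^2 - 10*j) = j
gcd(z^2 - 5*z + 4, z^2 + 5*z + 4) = 1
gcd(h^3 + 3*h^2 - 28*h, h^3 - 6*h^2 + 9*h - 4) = h - 4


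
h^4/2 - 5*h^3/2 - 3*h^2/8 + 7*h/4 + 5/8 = (h/2 + 1/4)*(h - 5)*(h - 1)*(h + 1/2)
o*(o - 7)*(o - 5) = o^3 - 12*o^2 + 35*o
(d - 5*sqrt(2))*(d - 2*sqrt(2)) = d^2 - 7*sqrt(2)*d + 20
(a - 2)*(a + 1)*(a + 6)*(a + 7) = a^4 + 12*a^3 + 27*a^2 - 68*a - 84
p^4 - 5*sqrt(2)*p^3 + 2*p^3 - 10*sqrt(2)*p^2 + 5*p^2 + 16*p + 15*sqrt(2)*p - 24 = (p - 1)*(p + 3)*(p - 4*sqrt(2))*(p - sqrt(2))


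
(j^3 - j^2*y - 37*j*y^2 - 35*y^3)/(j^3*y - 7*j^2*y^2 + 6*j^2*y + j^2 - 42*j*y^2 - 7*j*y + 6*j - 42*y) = (j^2 + 6*j*y + 5*y^2)/(j^2*y + 6*j*y + j + 6)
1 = 1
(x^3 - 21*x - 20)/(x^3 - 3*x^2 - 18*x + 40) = (x + 1)/(x - 2)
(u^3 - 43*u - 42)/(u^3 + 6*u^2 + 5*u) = (u^2 - u - 42)/(u*(u + 5))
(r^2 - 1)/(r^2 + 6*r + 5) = (r - 1)/(r + 5)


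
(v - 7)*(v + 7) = v^2 - 49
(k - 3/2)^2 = k^2 - 3*k + 9/4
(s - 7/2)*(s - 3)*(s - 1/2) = s^3 - 7*s^2 + 55*s/4 - 21/4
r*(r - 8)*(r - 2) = r^3 - 10*r^2 + 16*r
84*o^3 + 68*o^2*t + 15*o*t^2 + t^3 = (2*o + t)*(6*o + t)*(7*o + t)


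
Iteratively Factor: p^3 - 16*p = (p + 4)*(p^2 - 4*p) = p*(p + 4)*(p - 4)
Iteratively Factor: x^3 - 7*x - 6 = (x - 3)*(x^2 + 3*x + 2) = (x - 3)*(x + 1)*(x + 2)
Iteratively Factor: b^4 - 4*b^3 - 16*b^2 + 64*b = (b + 4)*(b^3 - 8*b^2 + 16*b) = b*(b + 4)*(b^2 - 8*b + 16) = b*(b - 4)*(b + 4)*(b - 4)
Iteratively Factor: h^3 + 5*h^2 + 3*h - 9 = (h + 3)*(h^2 + 2*h - 3) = (h - 1)*(h + 3)*(h + 3)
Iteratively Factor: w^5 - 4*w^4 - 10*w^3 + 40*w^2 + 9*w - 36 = (w - 4)*(w^4 - 10*w^2 + 9) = (w - 4)*(w - 1)*(w^3 + w^2 - 9*w - 9) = (w - 4)*(w - 1)*(w + 1)*(w^2 - 9) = (w - 4)*(w - 3)*(w - 1)*(w + 1)*(w + 3)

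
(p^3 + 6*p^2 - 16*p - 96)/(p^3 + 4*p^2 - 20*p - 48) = (p + 4)/(p + 2)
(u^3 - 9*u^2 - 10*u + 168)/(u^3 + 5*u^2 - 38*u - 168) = (u - 7)/(u + 7)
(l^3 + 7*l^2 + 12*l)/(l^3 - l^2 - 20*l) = (l + 3)/(l - 5)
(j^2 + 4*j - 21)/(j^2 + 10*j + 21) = (j - 3)/(j + 3)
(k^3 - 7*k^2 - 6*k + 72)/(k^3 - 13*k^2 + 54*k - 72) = (k + 3)/(k - 3)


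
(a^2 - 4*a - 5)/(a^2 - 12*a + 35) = (a + 1)/(a - 7)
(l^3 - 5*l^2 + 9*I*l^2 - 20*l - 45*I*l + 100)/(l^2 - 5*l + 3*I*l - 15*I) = (l^2 + 9*I*l - 20)/(l + 3*I)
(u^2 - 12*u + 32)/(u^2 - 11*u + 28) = (u - 8)/(u - 7)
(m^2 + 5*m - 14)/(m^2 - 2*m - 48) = (-m^2 - 5*m + 14)/(-m^2 + 2*m + 48)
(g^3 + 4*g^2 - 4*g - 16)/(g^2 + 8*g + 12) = (g^2 + 2*g - 8)/(g + 6)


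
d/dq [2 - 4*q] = -4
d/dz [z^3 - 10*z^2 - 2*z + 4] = 3*z^2 - 20*z - 2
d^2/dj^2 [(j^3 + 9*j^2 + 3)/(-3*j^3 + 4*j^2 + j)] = 2*(-93*j^6 - 9*j^5 - 243*j^4 + 323*j^3 - 117*j^2 - 36*j - 3)/(j^3*(27*j^6 - 108*j^5 + 117*j^4 + 8*j^3 - 39*j^2 - 12*j - 1))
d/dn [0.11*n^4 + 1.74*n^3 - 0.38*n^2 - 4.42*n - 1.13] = 0.44*n^3 + 5.22*n^2 - 0.76*n - 4.42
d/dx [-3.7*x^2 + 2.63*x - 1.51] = 2.63 - 7.4*x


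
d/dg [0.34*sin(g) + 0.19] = 0.34*cos(g)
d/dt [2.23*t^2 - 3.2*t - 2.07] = 4.46*t - 3.2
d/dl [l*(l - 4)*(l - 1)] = 3*l^2 - 10*l + 4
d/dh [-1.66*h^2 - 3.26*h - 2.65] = -3.32*h - 3.26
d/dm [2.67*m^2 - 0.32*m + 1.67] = 5.34*m - 0.32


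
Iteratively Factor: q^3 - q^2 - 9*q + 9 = (q + 3)*(q^2 - 4*q + 3) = (q - 3)*(q + 3)*(q - 1)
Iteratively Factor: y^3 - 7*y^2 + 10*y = (y - 2)*(y^2 - 5*y) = (y - 5)*(y - 2)*(y)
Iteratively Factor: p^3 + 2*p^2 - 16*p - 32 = (p + 4)*(p^2 - 2*p - 8) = (p + 2)*(p + 4)*(p - 4)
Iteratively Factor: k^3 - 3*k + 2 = (k - 1)*(k^2 + k - 2) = (k - 1)*(k + 2)*(k - 1)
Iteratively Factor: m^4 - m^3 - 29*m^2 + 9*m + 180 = (m - 3)*(m^3 + 2*m^2 - 23*m - 60) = (m - 3)*(m + 4)*(m^2 - 2*m - 15) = (m - 3)*(m + 3)*(m + 4)*(m - 5)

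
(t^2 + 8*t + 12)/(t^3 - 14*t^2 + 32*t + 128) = (t + 6)/(t^2 - 16*t + 64)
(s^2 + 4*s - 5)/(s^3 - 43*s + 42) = (s + 5)/(s^2 + s - 42)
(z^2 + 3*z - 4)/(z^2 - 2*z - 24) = (z - 1)/(z - 6)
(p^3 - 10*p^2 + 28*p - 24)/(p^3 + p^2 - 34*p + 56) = (p^2 - 8*p + 12)/(p^2 + 3*p - 28)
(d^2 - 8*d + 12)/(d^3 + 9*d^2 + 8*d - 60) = (d - 6)/(d^2 + 11*d + 30)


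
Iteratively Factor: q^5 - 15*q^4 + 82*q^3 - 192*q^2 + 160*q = (q - 4)*(q^4 - 11*q^3 + 38*q^2 - 40*q) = (q - 4)*(q - 2)*(q^3 - 9*q^2 + 20*q) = (q - 4)^2*(q - 2)*(q^2 - 5*q) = q*(q - 4)^2*(q - 2)*(q - 5)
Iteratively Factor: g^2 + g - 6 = (g + 3)*(g - 2)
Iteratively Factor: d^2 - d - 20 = (d - 5)*(d + 4)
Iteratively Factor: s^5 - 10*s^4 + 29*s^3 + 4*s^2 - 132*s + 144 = (s - 4)*(s^4 - 6*s^3 + 5*s^2 + 24*s - 36) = (s - 4)*(s - 3)*(s^3 - 3*s^2 - 4*s + 12) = (s - 4)*(s - 3)*(s - 2)*(s^2 - s - 6) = (s - 4)*(s - 3)^2*(s - 2)*(s + 2)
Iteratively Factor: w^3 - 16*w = (w - 4)*(w^2 + 4*w) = (w - 4)*(w + 4)*(w)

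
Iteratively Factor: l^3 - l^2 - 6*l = (l - 3)*(l^2 + 2*l) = l*(l - 3)*(l + 2)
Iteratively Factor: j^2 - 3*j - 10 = (j + 2)*(j - 5)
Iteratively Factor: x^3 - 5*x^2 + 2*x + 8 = (x + 1)*(x^2 - 6*x + 8) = (x - 4)*(x + 1)*(x - 2)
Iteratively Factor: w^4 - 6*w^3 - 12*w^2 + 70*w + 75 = (w - 5)*(w^3 - w^2 - 17*w - 15) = (w - 5)*(w + 1)*(w^2 - 2*w - 15) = (w - 5)^2*(w + 1)*(w + 3)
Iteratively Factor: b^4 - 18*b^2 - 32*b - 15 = (b + 1)*(b^3 - b^2 - 17*b - 15) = (b + 1)*(b + 3)*(b^2 - 4*b - 5) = (b + 1)^2*(b + 3)*(b - 5)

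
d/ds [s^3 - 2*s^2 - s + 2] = 3*s^2 - 4*s - 1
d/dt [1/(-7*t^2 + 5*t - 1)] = (14*t - 5)/(7*t^2 - 5*t + 1)^2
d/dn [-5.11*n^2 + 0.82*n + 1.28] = 0.82 - 10.22*n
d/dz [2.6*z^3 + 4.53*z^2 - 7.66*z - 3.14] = 7.8*z^2 + 9.06*z - 7.66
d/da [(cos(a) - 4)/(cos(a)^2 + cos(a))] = (sin(a) - 4*sin(a)/cos(a)^2 - 8*tan(a))/(cos(a) + 1)^2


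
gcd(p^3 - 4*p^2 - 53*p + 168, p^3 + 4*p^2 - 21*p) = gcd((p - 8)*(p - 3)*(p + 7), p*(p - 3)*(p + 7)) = p^2 + 4*p - 21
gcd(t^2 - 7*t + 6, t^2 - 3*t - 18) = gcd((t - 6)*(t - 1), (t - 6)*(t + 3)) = t - 6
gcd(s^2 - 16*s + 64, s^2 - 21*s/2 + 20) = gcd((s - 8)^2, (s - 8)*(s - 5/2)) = s - 8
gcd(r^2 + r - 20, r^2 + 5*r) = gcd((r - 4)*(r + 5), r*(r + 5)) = r + 5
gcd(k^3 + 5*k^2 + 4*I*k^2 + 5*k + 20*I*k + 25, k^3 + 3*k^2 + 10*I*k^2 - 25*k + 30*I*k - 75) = k + 5*I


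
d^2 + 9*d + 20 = (d + 4)*(d + 5)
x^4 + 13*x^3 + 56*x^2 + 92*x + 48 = (x + 1)*(x + 2)*(x + 4)*(x + 6)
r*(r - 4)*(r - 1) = r^3 - 5*r^2 + 4*r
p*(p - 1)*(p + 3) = p^3 + 2*p^2 - 3*p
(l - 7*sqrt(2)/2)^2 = l^2 - 7*sqrt(2)*l + 49/2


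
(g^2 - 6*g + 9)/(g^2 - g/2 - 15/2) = 2*(g - 3)/(2*g + 5)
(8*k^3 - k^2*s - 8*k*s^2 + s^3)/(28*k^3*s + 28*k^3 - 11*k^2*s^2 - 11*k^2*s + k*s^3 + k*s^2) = (8*k^3 - k^2*s - 8*k*s^2 + s^3)/(k*(28*k^2*s + 28*k^2 - 11*k*s^2 - 11*k*s + s^3 + s^2))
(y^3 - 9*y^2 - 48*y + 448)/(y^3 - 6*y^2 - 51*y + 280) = (y - 8)/(y - 5)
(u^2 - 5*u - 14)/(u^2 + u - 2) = (u - 7)/(u - 1)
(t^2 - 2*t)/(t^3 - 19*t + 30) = t/(t^2 + 2*t - 15)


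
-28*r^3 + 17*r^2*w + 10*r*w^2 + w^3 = (-r + w)*(4*r + w)*(7*r + w)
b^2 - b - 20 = (b - 5)*(b + 4)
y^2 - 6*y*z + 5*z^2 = (y - 5*z)*(y - z)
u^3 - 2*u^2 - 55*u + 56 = (u - 8)*(u - 1)*(u + 7)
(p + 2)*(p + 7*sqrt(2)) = p^2 + 2*p + 7*sqrt(2)*p + 14*sqrt(2)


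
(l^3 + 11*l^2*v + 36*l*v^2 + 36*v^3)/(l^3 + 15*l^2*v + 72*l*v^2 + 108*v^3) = (l + 2*v)/(l + 6*v)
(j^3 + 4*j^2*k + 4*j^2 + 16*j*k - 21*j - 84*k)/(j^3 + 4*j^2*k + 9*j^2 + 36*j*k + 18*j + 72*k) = (j^2 + 4*j - 21)/(j^2 + 9*j + 18)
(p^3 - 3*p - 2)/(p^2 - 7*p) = (p^3 - 3*p - 2)/(p*(p - 7))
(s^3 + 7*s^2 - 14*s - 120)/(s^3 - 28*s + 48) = (s + 5)/(s - 2)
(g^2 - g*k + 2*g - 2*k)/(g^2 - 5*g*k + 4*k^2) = (g + 2)/(g - 4*k)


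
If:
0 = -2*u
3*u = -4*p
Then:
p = 0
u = 0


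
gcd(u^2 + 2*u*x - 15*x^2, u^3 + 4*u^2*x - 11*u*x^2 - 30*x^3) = -u^2 - 2*u*x + 15*x^2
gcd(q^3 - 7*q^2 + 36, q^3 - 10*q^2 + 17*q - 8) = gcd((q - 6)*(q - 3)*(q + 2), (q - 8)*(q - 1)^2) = 1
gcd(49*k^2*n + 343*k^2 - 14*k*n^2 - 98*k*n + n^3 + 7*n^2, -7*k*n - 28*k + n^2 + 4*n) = 7*k - n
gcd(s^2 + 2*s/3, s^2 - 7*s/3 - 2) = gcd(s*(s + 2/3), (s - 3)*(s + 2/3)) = s + 2/3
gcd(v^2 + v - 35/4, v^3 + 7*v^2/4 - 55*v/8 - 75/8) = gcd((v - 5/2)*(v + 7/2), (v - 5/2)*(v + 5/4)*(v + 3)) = v - 5/2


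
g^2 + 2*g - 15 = (g - 3)*(g + 5)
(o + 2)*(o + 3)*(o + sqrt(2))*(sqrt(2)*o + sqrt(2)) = sqrt(2)*o^4 + 2*o^3 + 6*sqrt(2)*o^3 + 12*o^2 + 11*sqrt(2)*o^2 + 6*sqrt(2)*o + 22*o + 12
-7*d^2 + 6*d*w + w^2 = (-d + w)*(7*d + w)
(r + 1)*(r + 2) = r^2 + 3*r + 2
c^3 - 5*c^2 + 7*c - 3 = (c - 3)*(c - 1)^2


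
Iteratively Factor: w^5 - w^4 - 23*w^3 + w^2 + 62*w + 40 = (w + 1)*(w^4 - 2*w^3 - 21*w^2 + 22*w + 40) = (w - 5)*(w + 1)*(w^3 + 3*w^2 - 6*w - 8) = (w - 5)*(w - 2)*(w + 1)*(w^2 + 5*w + 4) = (w - 5)*(w - 2)*(w + 1)^2*(w + 4)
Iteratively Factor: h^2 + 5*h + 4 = (h + 4)*(h + 1)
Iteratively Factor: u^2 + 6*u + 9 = (u + 3)*(u + 3)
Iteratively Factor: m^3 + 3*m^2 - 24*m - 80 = (m + 4)*(m^2 - m - 20) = (m + 4)^2*(m - 5)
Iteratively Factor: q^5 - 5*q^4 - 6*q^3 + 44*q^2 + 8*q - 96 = (q - 2)*(q^4 - 3*q^3 - 12*q^2 + 20*q + 48) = (q - 3)*(q - 2)*(q^3 - 12*q - 16) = (q - 4)*(q - 3)*(q - 2)*(q^2 + 4*q + 4) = (q - 4)*(q - 3)*(q - 2)*(q + 2)*(q + 2)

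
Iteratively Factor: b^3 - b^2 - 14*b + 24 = (b - 2)*(b^2 + b - 12) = (b - 2)*(b + 4)*(b - 3)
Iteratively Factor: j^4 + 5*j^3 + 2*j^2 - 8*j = (j - 1)*(j^3 + 6*j^2 + 8*j) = j*(j - 1)*(j^2 + 6*j + 8) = j*(j - 1)*(j + 4)*(j + 2)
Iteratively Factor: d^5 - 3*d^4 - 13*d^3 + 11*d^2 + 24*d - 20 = (d + 2)*(d^4 - 5*d^3 - 3*d^2 + 17*d - 10) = (d - 1)*(d + 2)*(d^3 - 4*d^2 - 7*d + 10) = (d - 5)*(d - 1)*(d + 2)*(d^2 + d - 2) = (d - 5)*(d - 1)^2*(d + 2)*(d + 2)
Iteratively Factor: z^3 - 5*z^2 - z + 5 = (z - 1)*(z^2 - 4*z - 5) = (z - 1)*(z + 1)*(z - 5)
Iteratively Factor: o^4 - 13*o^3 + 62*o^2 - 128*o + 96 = (o - 4)*(o^3 - 9*o^2 + 26*o - 24) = (o - 4)*(o - 3)*(o^2 - 6*o + 8) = (o - 4)*(o - 3)*(o - 2)*(o - 4)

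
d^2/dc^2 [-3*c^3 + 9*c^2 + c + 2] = 18 - 18*c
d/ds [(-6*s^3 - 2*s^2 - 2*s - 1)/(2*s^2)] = (-3*s^3 + s + 1)/s^3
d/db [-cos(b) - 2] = sin(b)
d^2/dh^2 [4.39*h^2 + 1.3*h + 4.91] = 8.78000000000000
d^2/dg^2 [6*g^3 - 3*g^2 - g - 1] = 36*g - 6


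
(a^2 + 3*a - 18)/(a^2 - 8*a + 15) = (a + 6)/(a - 5)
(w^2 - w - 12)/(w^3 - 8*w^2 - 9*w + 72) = (w - 4)/(w^2 - 11*w + 24)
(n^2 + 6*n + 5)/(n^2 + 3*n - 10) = (n + 1)/(n - 2)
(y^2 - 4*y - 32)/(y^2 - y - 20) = (y - 8)/(y - 5)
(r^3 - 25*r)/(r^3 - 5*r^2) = (r + 5)/r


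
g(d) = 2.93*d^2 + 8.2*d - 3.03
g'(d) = 5.86*d + 8.2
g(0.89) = 6.59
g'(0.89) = 13.42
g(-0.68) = -7.25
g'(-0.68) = 4.22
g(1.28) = 12.27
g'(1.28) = 15.70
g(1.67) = 18.84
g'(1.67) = 17.99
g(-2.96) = -1.63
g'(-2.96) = -9.15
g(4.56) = 95.29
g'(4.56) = 34.92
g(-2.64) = -4.26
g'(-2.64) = -7.27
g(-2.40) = -5.83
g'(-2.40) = -5.86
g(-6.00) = 53.25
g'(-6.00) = -26.96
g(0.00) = -3.03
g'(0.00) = 8.20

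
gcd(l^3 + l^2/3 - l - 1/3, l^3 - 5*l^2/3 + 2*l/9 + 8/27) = l + 1/3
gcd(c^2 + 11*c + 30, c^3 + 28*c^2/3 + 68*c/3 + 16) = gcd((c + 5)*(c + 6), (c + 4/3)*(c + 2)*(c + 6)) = c + 6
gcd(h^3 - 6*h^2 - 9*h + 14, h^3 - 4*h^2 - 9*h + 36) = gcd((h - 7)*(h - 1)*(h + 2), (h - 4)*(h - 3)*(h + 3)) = 1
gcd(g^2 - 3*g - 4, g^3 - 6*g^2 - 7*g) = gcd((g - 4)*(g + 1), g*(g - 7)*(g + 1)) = g + 1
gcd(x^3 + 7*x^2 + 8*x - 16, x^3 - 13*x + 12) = x^2 + 3*x - 4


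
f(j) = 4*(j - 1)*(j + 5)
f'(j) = 8*j + 16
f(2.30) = 37.96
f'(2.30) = 34.40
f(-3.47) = -27.36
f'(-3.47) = -11.76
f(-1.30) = -34.04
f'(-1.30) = 5.60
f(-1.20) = -33.44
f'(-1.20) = 6.40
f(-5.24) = 5.99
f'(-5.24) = -25.92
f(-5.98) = 27.36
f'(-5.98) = -31.84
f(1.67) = 17.88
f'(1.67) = 29.36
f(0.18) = -16.99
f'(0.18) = 17.44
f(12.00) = 748.00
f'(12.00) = 112.00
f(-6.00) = 28.00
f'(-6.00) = -32.00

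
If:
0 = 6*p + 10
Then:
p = -5/3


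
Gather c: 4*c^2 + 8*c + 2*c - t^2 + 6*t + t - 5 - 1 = 4*c^2 + 10*c - t^2 + 7*t - 6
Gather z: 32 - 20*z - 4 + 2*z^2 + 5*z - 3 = 2*z^2 - 15*z + 25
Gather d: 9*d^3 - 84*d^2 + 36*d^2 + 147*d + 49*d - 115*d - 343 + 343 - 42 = 9*d^3 - 48*d^2 + 81*d - 42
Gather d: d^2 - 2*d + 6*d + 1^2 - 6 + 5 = d^2 + 4*d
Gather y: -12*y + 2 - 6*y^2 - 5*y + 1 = -6*y^2 - 17*y + 3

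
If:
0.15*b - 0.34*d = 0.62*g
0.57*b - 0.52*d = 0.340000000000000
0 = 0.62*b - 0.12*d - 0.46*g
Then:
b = 0.13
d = -0.51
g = 0.31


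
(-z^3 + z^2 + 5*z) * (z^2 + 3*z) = -z^5 - 2*z^4 + 8*z^3 + 15*z^2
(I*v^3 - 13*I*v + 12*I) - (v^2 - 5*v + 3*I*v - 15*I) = I*v^3 - v^2 + 5*v - 16*I*v + 27*I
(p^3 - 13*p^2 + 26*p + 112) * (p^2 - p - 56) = p^5 - 14*p^4 - 17*p^3 + 814*p^2 - 1568*p - 6272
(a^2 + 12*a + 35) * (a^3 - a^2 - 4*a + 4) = a^5 + 11*a^4 + 19*a^3 - 79*a^2 - 92*a + 140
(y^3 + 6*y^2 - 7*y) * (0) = 0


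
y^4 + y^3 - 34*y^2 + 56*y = y*(y - 4)*(y - 2)*(y + 7)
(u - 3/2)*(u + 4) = u^2 + 5*u/2 - 6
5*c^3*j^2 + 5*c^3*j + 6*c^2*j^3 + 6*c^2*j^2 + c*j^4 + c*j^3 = j*(c + j)*(5*c + j)*(c*j + c)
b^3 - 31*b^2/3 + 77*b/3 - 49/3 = (b - 7)*(b - 7/3)*(b - 1)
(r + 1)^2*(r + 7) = r^3 + 9*r^2 + 15*r + 7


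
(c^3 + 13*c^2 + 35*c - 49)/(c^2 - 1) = (c^2 + 14*c + 49)/(c + 1)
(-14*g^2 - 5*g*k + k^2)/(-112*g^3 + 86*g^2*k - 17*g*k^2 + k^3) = (2*g + k)/(16*g^2 - 10*g*k + k^2)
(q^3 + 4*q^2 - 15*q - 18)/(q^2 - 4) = (q^3 + 4*q^2 - 15*q - 18)/(q^2 - 4)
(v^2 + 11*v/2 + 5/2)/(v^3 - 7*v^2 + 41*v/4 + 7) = 2*(v + 5)/(2*v^2 - 15*v + 28)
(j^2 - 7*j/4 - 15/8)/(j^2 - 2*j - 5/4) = (4*j + 3)/(2*(2*j + 1))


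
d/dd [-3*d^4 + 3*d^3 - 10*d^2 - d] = -12*d^3 + 9*d^2 - 20*d - 1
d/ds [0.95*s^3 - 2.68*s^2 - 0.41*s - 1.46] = 2.85*s^2 - 5.36*s - 0.41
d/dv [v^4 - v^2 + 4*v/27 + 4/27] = 4*v^3 - 2*v + 4/27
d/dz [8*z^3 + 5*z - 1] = 24*z^2 + 5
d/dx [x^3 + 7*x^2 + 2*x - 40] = 3*x^2 + 14*x + 2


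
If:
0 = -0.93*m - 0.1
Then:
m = -0.11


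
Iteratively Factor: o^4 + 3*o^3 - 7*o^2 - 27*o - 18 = (o - 3)*(o^3 + 6*o^2 + 11*o + 6) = (o - 3)*(o + 1)*(o^2 + 5*o + 6) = (o - 3)*(o + 1)*(o + 2)*(o + 3)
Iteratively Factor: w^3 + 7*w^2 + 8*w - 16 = (w + 4)*(w^2 + 3*w - 4) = (w + 4)^2*(w - 1)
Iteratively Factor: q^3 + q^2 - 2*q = (q)*(q^2 + q - 2) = q*(q - 1)*(q + 2)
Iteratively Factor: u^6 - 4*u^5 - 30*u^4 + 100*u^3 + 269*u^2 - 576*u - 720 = (u + 1)*(u^5 - 5*u^4 - 25*u^3 + 125*u^2 + 144*u - 720) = (u - 4)*(u + 1)*(u^4 - u^3 - 29*u^2 + 9*u + 180) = (u - 4)*(u + 1)*(u + 4)*(u^3 - 5*u^2 - 9*u + 45) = (u - 5)*(u - 4)*(u + 1)*(u + 4)*(u^2 - 9) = (u - 5)*(u - 4)*(u + 1)*(u + 3)*(u + 4)*(u - 3)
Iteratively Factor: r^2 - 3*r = (r)*(r - 3)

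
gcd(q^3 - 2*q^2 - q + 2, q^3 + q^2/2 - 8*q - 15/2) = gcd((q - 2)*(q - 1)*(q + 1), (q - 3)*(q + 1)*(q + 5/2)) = q + 1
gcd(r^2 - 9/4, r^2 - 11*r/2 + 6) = r - 3/2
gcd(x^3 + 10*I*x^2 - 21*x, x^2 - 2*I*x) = x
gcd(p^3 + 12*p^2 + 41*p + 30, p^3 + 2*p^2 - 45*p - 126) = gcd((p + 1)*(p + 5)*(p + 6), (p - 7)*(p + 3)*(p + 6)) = p + 6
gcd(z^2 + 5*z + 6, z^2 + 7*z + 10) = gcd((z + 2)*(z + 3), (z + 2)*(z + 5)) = z + 2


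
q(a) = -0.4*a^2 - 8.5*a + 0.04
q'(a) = -0.8*a - 8.5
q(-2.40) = 18.14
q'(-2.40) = -6.58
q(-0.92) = 7.52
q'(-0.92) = -7.76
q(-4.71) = 31.20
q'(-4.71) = -4.73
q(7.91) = -92.22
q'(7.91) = -14.83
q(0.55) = -4.76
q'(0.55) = -8.94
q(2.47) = -23.40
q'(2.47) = -10.48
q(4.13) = -41.89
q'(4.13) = -11.80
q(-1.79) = 13.97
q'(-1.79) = -7.07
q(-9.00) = 44.14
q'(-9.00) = -1.30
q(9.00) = -108.86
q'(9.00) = -15.70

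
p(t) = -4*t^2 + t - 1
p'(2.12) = -15.96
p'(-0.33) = 3.64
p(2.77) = -28.92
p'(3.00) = -23.00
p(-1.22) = -8.17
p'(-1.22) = 10.76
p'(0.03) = 0.76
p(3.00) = -34.00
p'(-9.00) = 73.00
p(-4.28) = -78.55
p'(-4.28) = 35.24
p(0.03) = -0.97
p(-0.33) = -1.77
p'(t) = 1 - 8*t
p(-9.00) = -334.00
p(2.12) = -16.86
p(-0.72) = -3.79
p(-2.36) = -25.64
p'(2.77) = -21.16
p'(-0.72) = 6.76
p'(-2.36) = 19.88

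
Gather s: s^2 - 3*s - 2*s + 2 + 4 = s^2 - 5*s + 6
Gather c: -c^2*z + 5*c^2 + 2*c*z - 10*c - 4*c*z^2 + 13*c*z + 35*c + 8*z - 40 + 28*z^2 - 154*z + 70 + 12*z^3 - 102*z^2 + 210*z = c^2*(5 - z) + c*(-4*z^2 + 15*z + 25) + 12*z^3 - 74*z^2 + 64*z + 30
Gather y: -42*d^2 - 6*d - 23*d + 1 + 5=-42*d^2 - 29*d + 6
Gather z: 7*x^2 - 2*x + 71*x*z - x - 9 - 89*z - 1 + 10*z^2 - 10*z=7*x^2 - 3*x + 10*z^2 + z*(71*x - 99) - 10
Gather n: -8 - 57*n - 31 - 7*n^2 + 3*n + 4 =-7*n^2 - 54*n - 35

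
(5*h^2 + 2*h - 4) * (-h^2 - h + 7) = -5*h^4 - 7*h^3 + 37*h^2 + 18*h - 28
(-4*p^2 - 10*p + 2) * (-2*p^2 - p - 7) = 8*p^4 + 24*p^3 + 34*p^2 + 68*p - 14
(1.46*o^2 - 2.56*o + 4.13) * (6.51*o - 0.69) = 9.5046*o^3 - 17.673*o^2 + 28.6527*o - 2.8497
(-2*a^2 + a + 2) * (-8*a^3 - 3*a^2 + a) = 16*a^5 - 2*a^4 - 21*a^3 - 5*a^2 + 2*a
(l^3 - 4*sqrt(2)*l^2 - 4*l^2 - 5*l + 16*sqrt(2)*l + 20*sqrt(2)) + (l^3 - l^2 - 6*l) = 2*l^3 - 4*sqrt(2)*l^2 - 5*l^2 - 11*l + 16*sqrt(2)*l + 20*sqrt(2)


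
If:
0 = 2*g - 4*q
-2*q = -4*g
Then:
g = 0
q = 0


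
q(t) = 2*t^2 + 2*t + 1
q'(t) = 4*t + 2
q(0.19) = 1.45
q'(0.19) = 2.76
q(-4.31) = 29.53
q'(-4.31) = -15.24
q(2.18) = 14.86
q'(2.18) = 10.72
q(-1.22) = 1.54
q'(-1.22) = -2.88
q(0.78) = 3.78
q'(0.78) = 5.12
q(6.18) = 89.74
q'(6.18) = 26.72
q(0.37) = 2.01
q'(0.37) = 3.48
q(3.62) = 34.45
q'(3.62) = 16.48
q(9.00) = 181.00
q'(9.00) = 38.00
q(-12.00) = 265.00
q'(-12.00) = -46.00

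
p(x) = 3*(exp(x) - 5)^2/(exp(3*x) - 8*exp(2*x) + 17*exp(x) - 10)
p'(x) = 3*(exp(x) - 5)^2*(-3*exp(3*x) + 16*exp(2*x) - 17*exp(x))/(exp(3*x) - 8*exp(2*x) + 17*exp(x) - 10)^2 + 6*(exp(x) - 5)*exp(x)/(exp(3*x) - 8*exp(2*x) + 17*exp(x) - 10)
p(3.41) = 0.09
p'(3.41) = -0.08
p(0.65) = 119.67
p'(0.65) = 2389.37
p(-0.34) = -34.65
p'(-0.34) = -98.95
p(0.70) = -642.58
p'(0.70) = 95800.03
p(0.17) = 75.81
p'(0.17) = -398.15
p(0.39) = 42.37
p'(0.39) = -29.31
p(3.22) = 0.11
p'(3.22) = -0.10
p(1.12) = -2.64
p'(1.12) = 15.70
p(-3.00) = -8.01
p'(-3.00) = -0.54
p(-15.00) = -7.50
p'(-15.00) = 0.00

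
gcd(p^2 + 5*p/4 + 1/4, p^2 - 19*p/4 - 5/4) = p + 1/4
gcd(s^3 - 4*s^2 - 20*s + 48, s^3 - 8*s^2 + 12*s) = s^2 - 8*s + 12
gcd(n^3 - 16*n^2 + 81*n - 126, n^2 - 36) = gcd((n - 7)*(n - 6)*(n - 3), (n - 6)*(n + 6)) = n - 6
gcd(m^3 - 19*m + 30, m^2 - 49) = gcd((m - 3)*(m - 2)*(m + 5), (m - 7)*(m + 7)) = 1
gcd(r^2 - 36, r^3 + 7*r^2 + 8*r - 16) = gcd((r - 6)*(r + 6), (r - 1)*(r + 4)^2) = 1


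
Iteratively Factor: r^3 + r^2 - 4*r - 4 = (r + 1)*(r^2 - 4) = (r - 2)*(r + 1)*(r + 2)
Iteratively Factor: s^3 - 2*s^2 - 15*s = (s)*(s^2 - 2*s - 15) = s*(s - 5)*(s + 3)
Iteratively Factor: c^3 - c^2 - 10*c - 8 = (c + 2)*(c^2 - 3*c - 4) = (c - 4)*(c + 2)*(c + 1)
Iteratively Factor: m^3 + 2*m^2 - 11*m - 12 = (m + 1)*(m^2 + m - 12) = (m - 3)*(m + 1)*(m + 4)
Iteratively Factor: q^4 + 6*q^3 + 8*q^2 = (q + 2)*(q^3 + 4*q^2) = q*(q + 2)*(q^2 + 4*q) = q^2*(q + 2)*(q + 4)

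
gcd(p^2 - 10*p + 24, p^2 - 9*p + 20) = p - 4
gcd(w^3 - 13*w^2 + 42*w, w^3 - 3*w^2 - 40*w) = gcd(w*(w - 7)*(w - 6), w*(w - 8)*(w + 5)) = w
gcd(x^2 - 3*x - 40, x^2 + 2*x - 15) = x + 5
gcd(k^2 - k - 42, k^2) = 1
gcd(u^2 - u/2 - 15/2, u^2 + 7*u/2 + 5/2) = u + 5/2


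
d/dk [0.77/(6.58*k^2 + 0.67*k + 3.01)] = (-10.1332*k - 0.5159)/(6.58*k^2 + 0.67*k + 3.01)^2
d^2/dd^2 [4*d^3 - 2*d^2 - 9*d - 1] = 24*d - 4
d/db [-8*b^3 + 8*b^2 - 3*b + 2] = -24*b^2 + 16*b - 3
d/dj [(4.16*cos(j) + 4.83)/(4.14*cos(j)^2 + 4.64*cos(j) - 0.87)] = (17.2224*cos(j)^2 + 39.9924*cos(j) + 26.0304)*sin(j)/(17.1396*cos(j)^4 + 38.4192*cos(j)^3 + 14.326*cos(j)^2 - 8.0736*cos(j) + 0.7569)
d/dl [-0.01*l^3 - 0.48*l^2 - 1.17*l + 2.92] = -0.03*l^2 - 0.96*l - 1.17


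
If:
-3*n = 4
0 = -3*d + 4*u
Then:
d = 4*u/3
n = -4/3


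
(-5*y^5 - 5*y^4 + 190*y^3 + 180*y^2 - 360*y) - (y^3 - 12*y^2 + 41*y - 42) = -5*y^5 - 5*y^4 + 189*y^3 + 192*y^2 - 401*y + 42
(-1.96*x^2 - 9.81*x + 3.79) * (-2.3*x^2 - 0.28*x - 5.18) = 4.508*x^4 + 23.1118*x^3 + 4.1826*x^2 + 49.7546*x - 19.6322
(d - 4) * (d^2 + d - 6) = d^3 - 3*d^2 - 10*d + 24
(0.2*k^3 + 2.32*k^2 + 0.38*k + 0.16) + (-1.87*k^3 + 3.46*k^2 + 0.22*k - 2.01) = -1.67*k^3 + 5.78*k^2 + 0.6*k - 1.85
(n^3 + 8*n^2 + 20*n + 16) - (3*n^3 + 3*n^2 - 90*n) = -2*n^3 + 5*n^2 + 110*n + 16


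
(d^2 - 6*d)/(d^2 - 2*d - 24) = d/(d + 4)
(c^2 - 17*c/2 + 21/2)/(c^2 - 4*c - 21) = (c - 3/2)/(c + 3)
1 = 1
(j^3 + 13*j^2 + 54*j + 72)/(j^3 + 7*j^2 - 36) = (j + 4)/(j - 2)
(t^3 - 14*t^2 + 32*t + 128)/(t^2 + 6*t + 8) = (t^2 - 16*t + 64)/(t + 4)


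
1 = 1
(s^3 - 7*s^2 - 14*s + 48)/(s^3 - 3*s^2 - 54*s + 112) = (s + 3)/(s + 7)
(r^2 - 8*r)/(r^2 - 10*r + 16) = r/(r - 2)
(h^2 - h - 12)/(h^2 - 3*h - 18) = (h - 4)/(h - 6)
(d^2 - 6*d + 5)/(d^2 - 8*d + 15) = (d - 1)/(d - 3)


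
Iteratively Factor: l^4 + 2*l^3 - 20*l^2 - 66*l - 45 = (l + 1)*(l^3 + l^2 - 21*l - 45) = (l - 5)*(l + 1)*(l^2 + 6*l + 9) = (l - 5)*(l + 1)*(l + 3)*(l + 3)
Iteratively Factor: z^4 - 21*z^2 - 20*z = (z + 1)*(z^3 - z^2 - 20*z) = (z + 1)*(z + 4)*(z^2 - 5*z) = (z - 5)*(z + 1)*(z + 4)*(z)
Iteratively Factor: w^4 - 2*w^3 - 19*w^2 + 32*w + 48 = (w + 4)*(w^3 - 6*w^2 + 5*w + 12) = (w - 3)*(w + 4)*(w^2 - 3*w - 4) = (w - 3)*(w + 1)*(w + 4)*(w - 4)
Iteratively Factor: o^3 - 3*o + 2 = (o + 2)*(o^2 - 2*o + 1) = (o - 1)*(o + 2)*(o - 1)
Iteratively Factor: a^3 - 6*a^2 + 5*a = (a - 5)*(a^2 - a) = (a - 5)*(a - 1)*(a)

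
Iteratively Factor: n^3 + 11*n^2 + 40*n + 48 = (n + 3)*(n^2 + 8*n + 16) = (n + 3)*(n + 4)*(n + 4)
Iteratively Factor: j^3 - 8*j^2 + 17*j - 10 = (j - 2)*(j^2 - 6*j + 5) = (j - 5)*(j - 2)*(j - 1)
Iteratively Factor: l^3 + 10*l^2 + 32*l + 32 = (l + 4)*(l^2 + 6*l + 8) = (l + 4)^2*(l + 2)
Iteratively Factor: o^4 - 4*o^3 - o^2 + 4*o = (o - 4)*(o^3 - o) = o*(o - 4)*(o^2 - 1) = o*(o - 4)*(o - 1)*(o + 1)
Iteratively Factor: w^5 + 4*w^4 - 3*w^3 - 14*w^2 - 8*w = (w + 1)*(w^4 + 3*w^3 - 6*w^2 - 8*w) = w*(w + 1)*(w^3 + 3*w^2 - 6*w - 8) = w*(w - 2)*(w + 1)*(w^2 + 5*w + 4) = w*(w - 2)*(w + 1)*(w + 4)*(w + 1)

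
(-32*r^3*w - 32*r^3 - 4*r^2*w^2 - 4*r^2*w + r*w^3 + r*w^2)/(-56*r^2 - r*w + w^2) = r*(4*r*w + 4*r + w^2 + w)/(7*r + w)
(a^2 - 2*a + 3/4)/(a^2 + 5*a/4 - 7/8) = 2*(2*a - 3)/(4*a + 7)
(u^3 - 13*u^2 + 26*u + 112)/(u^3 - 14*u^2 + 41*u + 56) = (u + 2)/(u + 1)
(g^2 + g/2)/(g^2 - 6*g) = (g + 1/2)/(g - 6)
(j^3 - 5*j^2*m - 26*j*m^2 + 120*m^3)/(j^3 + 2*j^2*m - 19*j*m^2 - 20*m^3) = (j - 6*m)/(j + m)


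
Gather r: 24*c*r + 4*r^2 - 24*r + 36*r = 4*r^2 + r*(24*c + 12)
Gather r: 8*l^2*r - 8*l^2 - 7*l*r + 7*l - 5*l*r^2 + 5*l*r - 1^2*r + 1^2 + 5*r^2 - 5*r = -8*l^2 + 7*l + r^2*(5 - 5*l) + r*(8*l^2 - 2*l - 6) + 1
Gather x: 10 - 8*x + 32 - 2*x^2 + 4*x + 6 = -2*x^2 - 4*x + 48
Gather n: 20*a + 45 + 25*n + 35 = 20*a + 25*n + 80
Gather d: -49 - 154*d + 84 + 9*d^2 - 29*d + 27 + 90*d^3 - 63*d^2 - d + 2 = 90*d^3 - 54*d^2 - 184*d + 64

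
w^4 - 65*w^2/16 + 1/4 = (w - 2)*(w - 1/4)*(w + 1/4)*(w + 2)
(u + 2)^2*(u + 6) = u^3 + 10*u^2 + 28*u + 24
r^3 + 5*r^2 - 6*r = r*(r - 1)*(r + 6)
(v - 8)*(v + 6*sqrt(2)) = v^2 - 8*v + 6*sqrt(2)*v - 48*sqrt(2)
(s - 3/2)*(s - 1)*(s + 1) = s^3 - 3*s^2/2 - s + 3/2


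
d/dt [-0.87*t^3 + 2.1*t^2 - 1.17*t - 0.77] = -2.61*t^2 + 4.2*t - 1.17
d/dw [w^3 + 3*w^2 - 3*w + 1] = 3*w^2 + 6*w - 3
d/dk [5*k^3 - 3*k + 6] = 15*k^2 - 3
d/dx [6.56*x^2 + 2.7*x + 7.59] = 13.12*x + 2.7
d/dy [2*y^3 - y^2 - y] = 6*y^2 - 2*y - 1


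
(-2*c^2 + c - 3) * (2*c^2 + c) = -4*c^4 - 5*c^2 - 3*c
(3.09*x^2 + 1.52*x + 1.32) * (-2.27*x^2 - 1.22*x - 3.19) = -7.0143*x^4 - 7.2202*x^3 - 14.7079*x^2 - 6.4592*x - 4.2108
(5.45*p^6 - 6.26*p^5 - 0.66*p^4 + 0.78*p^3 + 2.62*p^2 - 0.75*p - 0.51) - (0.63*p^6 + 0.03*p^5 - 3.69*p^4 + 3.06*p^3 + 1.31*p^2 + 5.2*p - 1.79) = 4.82*p^6 - 6.29*p^5 + 3.03*p^4 - 2.28*p^3 + 1.31*p^2 - 5.95*p + 1.28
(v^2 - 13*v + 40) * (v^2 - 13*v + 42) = v^4 - 26*v^3 + 251*v^2 - 1066*v + 1680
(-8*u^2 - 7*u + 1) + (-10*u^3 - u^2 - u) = -10*u^3 - 9*u^2 - 8*u + 1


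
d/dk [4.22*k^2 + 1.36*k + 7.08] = 8.44*k + 1.36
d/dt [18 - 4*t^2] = -8*t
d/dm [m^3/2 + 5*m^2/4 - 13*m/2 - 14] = 3*m^2/2 + 5*m/2 - 13/2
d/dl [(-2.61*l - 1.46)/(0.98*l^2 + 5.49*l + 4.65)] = (2.5578*l^2 + 2.8616*l - 4.1211)/(0.9604*l^4 + 10.7604*l^3 + 39.2541*l^2 + 51.057*l + 21.6225)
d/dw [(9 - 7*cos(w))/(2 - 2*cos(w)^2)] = (7*cos(w)^2 - 18*cos(w) + 7)/(2*sin(w)^3)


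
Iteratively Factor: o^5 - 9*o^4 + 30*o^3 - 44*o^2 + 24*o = (o - 2)*(o^4 - 7*o^3 + 16*o^2 - 12*o) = (o - 3)*(o - 2)*(o^3 - 4*o^2 + 4*o) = (o - 3)*(o - 2)^2*(o^2 - 2*o) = (o - 3)*(o - 2)^3*(o)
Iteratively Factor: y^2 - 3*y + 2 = (y - 2)*(y - 1)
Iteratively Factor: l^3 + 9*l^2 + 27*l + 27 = (l + 3)*(l^2 + 6*l + 9) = (l + 3)^2*(l + 3)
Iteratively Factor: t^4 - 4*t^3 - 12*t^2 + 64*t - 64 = (t - 4)*(t^3 - 12*t + 16) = (t - 4)*(t - 2)*(t^2 + 2*t - 8) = (t - 4)*(t - 2)^2*(t + 4)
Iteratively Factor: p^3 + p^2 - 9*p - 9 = (p + 3)*(p^2 - 2*p - 3) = (p + 1)*(p + 3)*(p - 3)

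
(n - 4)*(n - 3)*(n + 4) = n^3 - 3*n^2 - 16*n + 48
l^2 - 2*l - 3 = (l - 3)*(l + 1)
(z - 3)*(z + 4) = z^2 + z - 12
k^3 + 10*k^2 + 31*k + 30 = (k + 2)*(k + 3)*(k + 5)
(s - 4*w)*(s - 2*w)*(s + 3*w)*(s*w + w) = s^4*w - 3*s^3*w^2 + s^3*w - 10*s^2*w^3 - 3*s^2*w^2 + 24*s*w^4 - 10*s*w^3 + 24*w^4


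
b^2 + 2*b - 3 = (b - 1)*(b + 3)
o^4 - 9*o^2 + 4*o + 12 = (o - 2)^2*(o + 1)*(o + 3)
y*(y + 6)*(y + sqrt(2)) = y^3 + sqrt(2)*y^2 + 6*y^2 + 6*sqrt(2)*y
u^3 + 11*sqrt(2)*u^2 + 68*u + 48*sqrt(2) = (u + sqrt(2))*(u + 4*sqrt(2))*(u + 6*sqrt(2))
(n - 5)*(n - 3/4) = n^2 - 23*n/4 + 15/4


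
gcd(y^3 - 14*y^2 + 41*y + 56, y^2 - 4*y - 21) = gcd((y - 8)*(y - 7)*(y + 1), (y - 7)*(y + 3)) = y - 7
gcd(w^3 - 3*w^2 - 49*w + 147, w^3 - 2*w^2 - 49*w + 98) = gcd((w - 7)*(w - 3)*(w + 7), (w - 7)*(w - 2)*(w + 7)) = w^2 - 49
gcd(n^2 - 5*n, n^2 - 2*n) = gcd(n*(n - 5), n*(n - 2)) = n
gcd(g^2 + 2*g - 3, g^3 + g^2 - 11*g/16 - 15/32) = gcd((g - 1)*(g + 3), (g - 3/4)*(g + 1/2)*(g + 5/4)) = 1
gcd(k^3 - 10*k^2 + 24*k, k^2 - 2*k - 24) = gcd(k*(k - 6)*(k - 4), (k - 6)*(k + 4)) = k - 6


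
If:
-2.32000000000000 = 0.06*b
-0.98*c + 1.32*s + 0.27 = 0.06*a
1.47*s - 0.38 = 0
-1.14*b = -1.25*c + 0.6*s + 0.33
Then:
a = 579.83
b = -38.67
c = -34.88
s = 0.26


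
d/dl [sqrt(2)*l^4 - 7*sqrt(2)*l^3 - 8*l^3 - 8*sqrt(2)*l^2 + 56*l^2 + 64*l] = 4*sqrt(2)*l^3 - 21*sqrt(2)*l^2 - 24*l^2 - 16*sqrt(2)*l + 112*l + 64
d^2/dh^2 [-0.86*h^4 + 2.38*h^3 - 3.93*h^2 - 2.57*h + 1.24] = -10.32*h^2 + 14.28*h - 7.86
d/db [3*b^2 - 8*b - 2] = 6*b - 8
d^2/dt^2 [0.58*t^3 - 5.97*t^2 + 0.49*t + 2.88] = 3.48*t - 11.94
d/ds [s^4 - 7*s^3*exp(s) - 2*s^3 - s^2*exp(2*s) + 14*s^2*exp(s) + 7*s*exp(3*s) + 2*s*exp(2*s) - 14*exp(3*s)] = -7*s^3*exp(s) + 4*s^3 - 2*s^2*exp(2*s) - 7*s^2*exp(s) - 6*s^2 + 21*s*exp(3*s) + 2*s*exp(2*s) + 28*s*exp(s) - 35*exp(3*s) + 2*exp(2*s)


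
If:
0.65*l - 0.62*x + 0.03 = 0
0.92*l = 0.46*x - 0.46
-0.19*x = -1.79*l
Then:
No Solution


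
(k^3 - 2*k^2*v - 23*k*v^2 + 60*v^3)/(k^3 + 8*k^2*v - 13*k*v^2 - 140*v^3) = (k - 3*v)/(k + 7*v)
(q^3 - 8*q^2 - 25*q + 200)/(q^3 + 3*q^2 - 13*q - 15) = (q^2 - 13*q + 40)/(q^2 - 2*q - 3)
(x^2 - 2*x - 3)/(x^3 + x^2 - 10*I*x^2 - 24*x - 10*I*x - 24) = (x - 3)/(x^2 - 10*I*x - 24)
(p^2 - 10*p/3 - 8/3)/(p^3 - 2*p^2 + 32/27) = 9*(p - 4)/(9*p^2 - 24*p + 16)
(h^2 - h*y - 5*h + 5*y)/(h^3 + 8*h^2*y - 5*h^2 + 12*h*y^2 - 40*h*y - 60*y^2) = (h - y)/(h^2 + 8*h*y + 12*y^2)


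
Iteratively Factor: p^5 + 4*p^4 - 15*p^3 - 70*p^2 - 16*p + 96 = (p + 4)*(p^4 - 15*p^2 - 10*p + 24) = (p + 3)*(p + 4)*(p^3 - 3*p^2 - 6*p + 8) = (p - 1)*(p + 3)*(p + 4)*(p^2 - 2*p - 8) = (p - 4)*(p - 1)*(p + 3)*(p + 4)*(p + 2)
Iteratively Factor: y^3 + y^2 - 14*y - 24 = (y + 3)*(y^2 - 2*y - 8) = (y + 2)*(y + 3)*(y - 4)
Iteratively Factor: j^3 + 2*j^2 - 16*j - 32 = (j - 4)*(j^2 + 6*j + 8) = (j - 4)*(j + 2)*(j + 4)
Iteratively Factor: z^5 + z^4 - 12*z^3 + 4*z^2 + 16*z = (z - 2)*(z^4 + 3*z^3 - 6*z^2 - 8*z) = (z - 2)*(z + 1)*(z^3 + 2*z^2 - 8*z) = z*(z - 2)*(z + 1)*(z^2 + 2*z - 8) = z*(z - 2)^2*(z + 1)*(z + 4)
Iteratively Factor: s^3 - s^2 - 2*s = (s)*(s^2 - s - 2) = s*(s - 2)*(s + 1)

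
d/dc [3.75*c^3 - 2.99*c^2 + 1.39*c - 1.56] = 11.25*c^2 - 5.98*c + 1.39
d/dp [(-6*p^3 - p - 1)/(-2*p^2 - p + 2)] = (-(4*p + 1)*(6*p^3 + p + 1) + (18*p^2 + 1)*(2*p^2 + p - 2))/(2*p^2 + p - 2)^2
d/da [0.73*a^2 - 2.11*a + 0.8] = 1.46*a - 2.11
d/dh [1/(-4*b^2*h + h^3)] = (4*b^2 - 3*h^2)/(h^2*(4*b^2 - h^2)^2)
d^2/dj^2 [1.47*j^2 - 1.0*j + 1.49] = 2.94000000000000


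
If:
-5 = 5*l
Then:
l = -1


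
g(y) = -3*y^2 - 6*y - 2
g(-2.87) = -9.49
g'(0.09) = -6.54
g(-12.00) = -362.00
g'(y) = -6*y - 6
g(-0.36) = -0.23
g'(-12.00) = 66.00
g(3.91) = -71.32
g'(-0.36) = -3.84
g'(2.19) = -19.14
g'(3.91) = -29.46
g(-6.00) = -74.00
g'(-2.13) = 6.78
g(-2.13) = -2.83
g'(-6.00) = 30.00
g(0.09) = -2.56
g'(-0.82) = -1.08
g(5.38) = -121.11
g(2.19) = -29.53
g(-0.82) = 0.90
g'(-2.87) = 11.22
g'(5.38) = -38.28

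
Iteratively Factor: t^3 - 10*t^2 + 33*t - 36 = (t - 3)*(t^2 - 7*t + 12) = (t - 4)*(t - 3)*(t - 3)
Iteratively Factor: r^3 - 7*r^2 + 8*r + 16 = (r - 4)*(r^2 - 3*r - 4) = (r - 4)^2*(r + 1)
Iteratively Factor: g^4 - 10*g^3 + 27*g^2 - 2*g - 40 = (g - 4)*(g^3 - 6*g^2 + 3*g + 10) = (g - 5)*(g - 4)*(g^2 - g - 2) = (g - 5)*(g - 4)*(g - 2)*(g + 1)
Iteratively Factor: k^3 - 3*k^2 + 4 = (k - 2)*(k^2 - k - 2) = (k - 2)^2*(k + 1)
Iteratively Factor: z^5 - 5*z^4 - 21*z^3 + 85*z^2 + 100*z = (z - 5)*(z^4 - 21*z^2 - 20*z) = (z - 5)*(z + 1)*(z^3 - z^2 - 20*z) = z*(z - 5)*(z + 1)*(z^2 - z - 20) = z*(z - 5)^2*(z + 1)*(z + 4)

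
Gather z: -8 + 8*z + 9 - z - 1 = 7*z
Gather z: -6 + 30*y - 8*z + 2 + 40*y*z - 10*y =20*y + z*(40*y - 8) - 4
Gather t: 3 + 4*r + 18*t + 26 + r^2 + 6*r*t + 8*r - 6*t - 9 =r^2 + 12*r + t*(6*r + 12) + 20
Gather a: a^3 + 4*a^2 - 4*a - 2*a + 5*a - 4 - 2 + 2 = a^3 + 4*a^2 - a - 4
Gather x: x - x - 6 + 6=0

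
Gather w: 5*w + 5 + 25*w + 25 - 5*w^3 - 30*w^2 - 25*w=-5*w^3 - 30*w^2 + 5*w + 30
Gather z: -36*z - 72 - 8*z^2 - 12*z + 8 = -8*z^2 - 48*z - 64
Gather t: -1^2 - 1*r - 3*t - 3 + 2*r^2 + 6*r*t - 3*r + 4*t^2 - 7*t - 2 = 2*r^2 - 4*r + 4*t^2 + t*(6*r - 10) - 6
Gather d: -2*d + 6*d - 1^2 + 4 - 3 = 4*d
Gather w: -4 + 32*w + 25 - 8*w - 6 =24*w + 15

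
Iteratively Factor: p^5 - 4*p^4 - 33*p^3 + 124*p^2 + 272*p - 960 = (p + 4)*(p^4 - 8*p^3 - p^2 + 128*p - 240) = (p - 5)*(p + 4)*(p^3 - 3*p^2 - 16*p + 48) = (p - 5)*(p - 3)*(p + 4)*(p^2 - 16) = (p - 5)*(p - 3)*(p + 4)^2*(p - 4)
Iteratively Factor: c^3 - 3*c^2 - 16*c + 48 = (c + 4)*(c^2 - 7*c + 12) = (c - 3)*(c + 4)*(c - 4)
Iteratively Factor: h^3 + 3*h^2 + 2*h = (h + 2)*(h^2 + h) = h*(h + 2)*(h + 1)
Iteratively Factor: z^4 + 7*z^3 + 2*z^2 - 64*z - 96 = (z + 4)*(z^3 + 3*z^2 - 10*z - 24) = (z - 3)*(z + 4)*(z^2 + 6*z + 8) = (z - 3)*(z + 4)^2*(z + 2)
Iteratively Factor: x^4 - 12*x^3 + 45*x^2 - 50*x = (x - 2)*(x^3 - 10*x^2 + 25*x) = x*(x - 2)*(x^2 - 10*x + 25) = x*(x - 5)*(x - 2)*(x - 5)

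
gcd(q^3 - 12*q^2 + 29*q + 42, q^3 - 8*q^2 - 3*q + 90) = q - 6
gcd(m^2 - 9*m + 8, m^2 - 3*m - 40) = m - 8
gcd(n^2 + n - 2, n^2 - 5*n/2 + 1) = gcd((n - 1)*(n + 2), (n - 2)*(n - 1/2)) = 1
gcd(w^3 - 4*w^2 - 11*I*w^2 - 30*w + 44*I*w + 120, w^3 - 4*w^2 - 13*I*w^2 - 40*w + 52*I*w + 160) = w^2 + w*(-4 - 5*I) + 20*I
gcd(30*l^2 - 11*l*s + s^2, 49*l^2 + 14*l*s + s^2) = 1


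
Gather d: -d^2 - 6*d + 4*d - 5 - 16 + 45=-d^2 - 2*d + 24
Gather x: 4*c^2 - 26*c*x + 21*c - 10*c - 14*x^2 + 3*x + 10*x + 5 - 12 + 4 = 4*c^2 + 11*c - 14*x^2 + x*(13 - 26*c) - 3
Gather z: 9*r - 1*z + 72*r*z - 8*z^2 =9*r - 8*z^2 + z*(72*r - 1)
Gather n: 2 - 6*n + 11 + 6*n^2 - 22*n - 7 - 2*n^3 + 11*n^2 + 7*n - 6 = -2*n^3 + 17*n^2 - 21*n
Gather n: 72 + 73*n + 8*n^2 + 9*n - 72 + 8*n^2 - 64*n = 16*n^2 + 18*n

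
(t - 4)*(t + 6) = t^2 + 2*t - 24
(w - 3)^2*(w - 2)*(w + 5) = w^4 - 3*w^3 - 19*w^2 + 87*w - 90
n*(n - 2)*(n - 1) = n^3 - 3*n^2 + 2*n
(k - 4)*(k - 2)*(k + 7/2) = k^3 - 5*k^2/2 - 13*k + 28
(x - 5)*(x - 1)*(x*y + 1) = x^3*y - 6*x^2*y + x^2 + 5*x*y - 6*x + 5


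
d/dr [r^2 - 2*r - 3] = 2*r - 2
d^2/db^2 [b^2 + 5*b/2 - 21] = 2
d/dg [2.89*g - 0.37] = 2.89000000000000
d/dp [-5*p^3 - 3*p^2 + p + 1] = -15*p^2 - 6*p + 1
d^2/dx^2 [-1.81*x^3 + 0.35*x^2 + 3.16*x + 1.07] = 0.7 - 10.86*x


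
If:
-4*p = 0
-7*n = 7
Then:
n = -1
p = 0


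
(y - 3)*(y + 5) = y^2 + 2*y - 15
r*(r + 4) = r^2 + 4*r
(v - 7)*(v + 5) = v^2 - 2*v - 35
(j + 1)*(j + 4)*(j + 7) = j^3 + 12*j^2 + 39*j + 28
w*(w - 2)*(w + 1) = w^3 - w^2 - 2*w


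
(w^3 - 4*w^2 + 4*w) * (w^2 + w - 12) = w^5 - 3*w^4 - 12*w^3 + 52*w^2 - 48*w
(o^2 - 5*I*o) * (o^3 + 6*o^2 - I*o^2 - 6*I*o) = o^5 + 6*o^4 - 6*I*o^4 - 5*o^3 - 36*I*o^3 - 30*o^2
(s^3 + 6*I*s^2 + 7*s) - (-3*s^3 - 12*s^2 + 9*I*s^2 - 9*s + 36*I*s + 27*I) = 4*s^3 + 12*s^2 - 3*I*s^2 + 16*s - 36*I*s - 27*I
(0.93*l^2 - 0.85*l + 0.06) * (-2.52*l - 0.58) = -2.3436*l^3 + 1.6026*l^2 + 0.3418*l - 0.0348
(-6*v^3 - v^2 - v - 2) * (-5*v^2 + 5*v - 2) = 30*v^5 - 25*v^4 + 12*v^3 + 7*v^2 - 8*v + 4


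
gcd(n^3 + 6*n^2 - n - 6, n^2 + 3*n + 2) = n + 1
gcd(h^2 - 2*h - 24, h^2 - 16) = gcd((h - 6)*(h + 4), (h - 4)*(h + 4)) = h + 4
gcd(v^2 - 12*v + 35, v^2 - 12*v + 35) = v^2 - 12*v + 35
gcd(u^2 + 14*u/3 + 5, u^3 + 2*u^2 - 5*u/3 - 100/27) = u + 5/3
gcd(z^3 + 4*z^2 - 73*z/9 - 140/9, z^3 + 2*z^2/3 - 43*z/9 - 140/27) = z^2 - z - 28/9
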